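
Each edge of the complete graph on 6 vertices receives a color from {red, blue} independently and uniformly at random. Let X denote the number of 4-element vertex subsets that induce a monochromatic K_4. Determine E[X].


Let X = Σ_S X_S over the C(6, 4) = 15 subsets S of size 4, where X_S = 1 if the K_4 on S is monochromatic.
For a fixed S, the K_4 on S has C(4, 2) = 6 edges. P[all 6 edges red] = (1/2)^6, and likewise for blue, so P[monochromatic] = 2·(1/2)^6 = 2^{1 − 6} = 1/32.
By linearity: E[X] = C(6, 4) · 2^{1 − 6} = 15 · 1/32 = 15/32.
Numerically: E[X] ≈ 0.4688.

E[X] = C(6,4)·2^(1−C(4,2)) = 15/32 ≈ 0.4688.


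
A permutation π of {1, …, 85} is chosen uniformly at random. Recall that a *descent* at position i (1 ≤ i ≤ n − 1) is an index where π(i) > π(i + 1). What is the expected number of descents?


Write X = Σ X_I over i = 1, …, 84, with X_I the indicator of one descent.
There are 84 indicators.
For each fixed i, the pair (π(i), π(i+1)) is a uniformly random ordered pair of distinct values from {1, …, 85}; by symmetry P[π(i) > π(i+1)] = 1/2.
By linearity: E[X] = 84 · (1/2) = (85 − 1) · (1/2) = 42 ≈ 42.0000.

E[X] = 42 = 42.0000.


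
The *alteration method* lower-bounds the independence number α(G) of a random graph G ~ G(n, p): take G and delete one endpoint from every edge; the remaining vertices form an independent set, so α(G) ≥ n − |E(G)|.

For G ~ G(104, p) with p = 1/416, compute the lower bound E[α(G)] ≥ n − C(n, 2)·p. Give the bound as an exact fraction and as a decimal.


E[|E(G)|] = C(104, 2)·p = 5356 · (1/416) = 103/8.
E[α(G)] ≥ n − E[|E(G)|] = 104 − 103/8 = 729/8.
Numerically: ≈ 91.12500.
(This is only a lower bound; the true E[α(G)] may be larger.)

E[α(G)] ≥ 729/8 ≈ 91.12500.


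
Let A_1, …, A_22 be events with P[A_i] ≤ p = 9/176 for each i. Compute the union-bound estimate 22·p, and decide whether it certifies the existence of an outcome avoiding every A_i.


Union bound: P[∪_{i=1}^{22} A_i] ≤ Σ_i P[A_i] ≤ 22·p = 22·(9/176) = 9/8.
Numerically: 9/8 ≈ 1.1250000.
Is 9/8 < 1? NO.
Since the bound 9/8 is ≥ 1, the union bound is uninformative here; it does NOT by itself certify existence.

22·p = 9/8 ≈ 1.1250000; existence NOT certified by the union bound.


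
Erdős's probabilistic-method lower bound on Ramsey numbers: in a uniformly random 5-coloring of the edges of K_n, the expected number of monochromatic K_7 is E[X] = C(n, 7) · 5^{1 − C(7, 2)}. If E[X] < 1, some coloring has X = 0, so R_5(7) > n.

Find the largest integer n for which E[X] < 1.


We need C(n, 7) · 5^{1 − 21} < 1, i.e. C(n, 7) < 5^{21 − 1} = 95367431640625.
Check values of n near the boundary:
  n = 335: C(335, 7) = 88202498238195; 88202498238195 < 95367431640625? YES
  n = 336: C(336, 7) = 90079147136880; 90079147136880 < 95367431640625? YES
  n = 337: C(337, 7) = 91989916924632; 91989916924632 < 95367431640625? YES
  n = 338: C(338, 7) = 93935323022736; 93935323022736 < 95367431640625? YES
  n = 339: C(339, 7) = 95915887062372; 95915887062372 < 95367431640625? NO
The largest n with C(n, 7) < 95367431640625 is n = 338 (where E[X] = 93935323022736/95367431640625 ≈ 0.9849833). Hence R_5(7) > 338, i.e. R_5(7) ≥ 339.

Largest n = 338; hence R_5(7) > 338.


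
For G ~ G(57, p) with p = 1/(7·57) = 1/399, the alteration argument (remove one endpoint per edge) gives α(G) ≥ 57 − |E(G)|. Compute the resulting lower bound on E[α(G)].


E[|E(G)|] = C(57, 2)·p = 1596 · (1/399) = 4.
E[α(G)] ≥ n − E[|E(G)|] = 57 − 4 = 53.
Numerically: ≈ 53.000000.
(This is only a lower bound; the true E[α(G)] may be larger.)

E[α(G)] ≥ 53 ≈ 53.000000.


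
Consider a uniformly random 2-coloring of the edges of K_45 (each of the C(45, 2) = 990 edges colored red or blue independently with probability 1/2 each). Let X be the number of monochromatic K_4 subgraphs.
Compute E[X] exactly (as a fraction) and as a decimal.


Let X = Σ_S X_S over the C(45, 4) = 148995 subsets S of size 4, where X_S = 1 if the K_4 on S is monochromatic.
For a fixed S, the K_4 on S has C(4, 2) = 6 edges. P[all 6 edges red] = (1/2)^6, and likewise for blue, so P[monochromatic] = 2·(1/2)^6 = 2^{1 − 6} = 1/32.
By linearity of expectation: E[X] = C(45, 4) · 2^{1 − 6} = 148995 · 1/32 = 148995/32.
Numerically: E[X] ≈ 4656.0938.

E[X] = C(45,4)·2^(1−C(4,2)) = 148995/32 ≈ 4656.0938.


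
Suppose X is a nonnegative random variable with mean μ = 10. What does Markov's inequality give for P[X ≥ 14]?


μ = E[X] = 10, a = 14.
Markov: P[X ≥ 14] ≤ μ/a = (10)/14 = 5/7.
Numerically: ≈ 0.714286.
(Since a = 14 > μ = 10.000000, the bound 5/7 is < 1 and informative.)

P[X ≥ 14] ≤ 5/7 ≈ 0.714286.


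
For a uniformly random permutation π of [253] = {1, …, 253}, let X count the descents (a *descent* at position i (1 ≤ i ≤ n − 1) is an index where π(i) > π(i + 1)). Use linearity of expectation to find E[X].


Write X = Σ X_I over i = 1, …, 252, with X_I the indicator of one descent.
There are 252 indicators.
For each fixed i, the pair (π(i), π(i+1)) is a uniformly random ordered pair of distinct values from {1, …, 253}; by symmetry P[π(i) > π(i+1)] = 1/2.
By linearity: E[X] = 252 · (1/2) = (253 − 1) · (1/2) = 126 ≈ 126.000000.

E[X] = 126 = 126.000000.


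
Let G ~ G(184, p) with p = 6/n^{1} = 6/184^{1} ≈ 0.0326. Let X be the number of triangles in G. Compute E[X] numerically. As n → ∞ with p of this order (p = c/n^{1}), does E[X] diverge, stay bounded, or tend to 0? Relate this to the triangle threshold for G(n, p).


Number of potential triangles: C(184, 3) = 1021384.
Each occurs with probability p³ ≈ (0.0326)³ ≈ 3.46737e-05.
By linearity: E[X] = C(184, 3)·p³ ≈ 1021384 · 3.46737e-05 ≈ 35.415.
Here α = 1, so p = 6/n is exactly at the triangle threshold p ~ 1/n. Asymptotically E[X] → c³/6 = 6³/6 = 36 ≈ 36.000, a bounded constant. In this regime the triangle count is asymptotically Poisson(c³/6).

E[X] ≈ 35.415; in regime p = Θ(1/n^{1}) E[X] stays bounded (at the triangle threshold p ~ 1/n).


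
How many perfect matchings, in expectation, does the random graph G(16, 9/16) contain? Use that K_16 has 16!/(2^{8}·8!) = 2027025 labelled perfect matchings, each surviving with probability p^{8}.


K_16 has 16!/(2^{8}·8!) = 2027025 labelled perfect matchings.
For each such perfect matching H, let X_H = 1 if all 8 edges of H are present in G. Then P[X_H = 1] = p^{8} = (9/16)^{8} = 43046721/4294967296.
By linearity of expectation: E[X] = Σ_H E[X_H] = 2027025 · p^{8} = 2027025 · 43046721/4294967296 = 87256779635025/4294967296.
Numerically: E[X] ≈ 20316.

E[X] = 2027025 · (9/16)^{8} = 87256779635025/4294967296 ≈ 20316.


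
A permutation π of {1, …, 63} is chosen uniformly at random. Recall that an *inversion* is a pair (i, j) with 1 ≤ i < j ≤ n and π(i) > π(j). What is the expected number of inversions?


Write X = Σ X_I over the C(63, 2) = 1953 pairs i < j, with X_I the indicator of one inversion.
There are 1953 indicators.
For each fixed pair i < j, the values π(i) and π(j) are two distinct elements of {1, …, 63} in uniformly random order; by symmetry P[π(i) > π(j)] = 1/2.
By linearity: E[X] = 1953 · (1/2) = C(63, 2) · (1/2) = 1953/2 = 1953/2 ≈ 976.5000.

E[X] = 1953/2 = 976.5000.


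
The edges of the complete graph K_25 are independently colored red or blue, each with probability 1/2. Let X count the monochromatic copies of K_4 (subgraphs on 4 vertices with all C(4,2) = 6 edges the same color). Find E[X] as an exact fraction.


Let X = Σ_S X_S over the C(25, 4) = 12650 subsets S of size 4, where X_S = 1 if the K_4 on S is monochromatic.
For a fixed S, the K_4 on S has C(4, 2) = 6 edges. P[all 6 edges red] = (1/2)^6, and likewise for blue, so P[monochromatic] = 2·(1/2)^6 = 2^{1 − 6} = 1/32.
By linearity of expectation: E[X] = C(25, 4) · 2^{1 − 6} = 12650 · 1/32 = 6325/16.
Numerically: E[X] ≈ 395.31250.

E[X] = C(25,4)·2^(1−C(4,2)) = 6325/16 ≈ 395.31250.


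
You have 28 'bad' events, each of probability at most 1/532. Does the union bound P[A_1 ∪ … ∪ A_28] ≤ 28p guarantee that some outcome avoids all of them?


Union bound: P[∪_{i=1}^{28} A_i] ≤ Σ_i P[A_i] ≤ 28·p = 28·(1/532) = 1/19.
Numerically: 1/19 ≈ 0.0526.
Is 1/19 < 1? YES.
Since P[∪ A_i] ≤ 1/19 < 1, the complement has P[∩ A_i^c] ≥ 1 − 1/19 = 18/19 > 0, so some outcome avoids every A_i.

28·p = 1/19 ≈ 0.0526; existence CERTIFIED by the union bound.


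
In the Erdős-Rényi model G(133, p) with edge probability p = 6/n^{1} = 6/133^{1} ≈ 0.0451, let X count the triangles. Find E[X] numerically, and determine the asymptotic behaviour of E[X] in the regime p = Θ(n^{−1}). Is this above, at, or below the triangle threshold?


Number of potential triangles: C(133, 3) = 383306.
Each occurs with probability p³ ≈ (0.0451)³ ≈ 9.18119e-05.
By linearity: E[X] = C(133, 3)·p³ ≈ 383306 · 9.18119e-05 ≈ 35.192.
Here α = 1, so p = 6/n is exactly at the triangle threshold p ~ 1/n. Asymptotically E[X] → c³/6 = 6³/6 = 36 ≈ 36.000, a bounded constant. In this regime the triangle count is asymptotically Poisson(c³/6).

E[X] ≈ 35.192; in regime p = Θ(1/n^{1}) E[X] stays bounded (at the triangle threshold p ~ 1/n).


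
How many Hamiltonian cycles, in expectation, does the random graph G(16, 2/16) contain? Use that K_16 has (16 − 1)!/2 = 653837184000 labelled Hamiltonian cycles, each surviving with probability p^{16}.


K_16 has (16 − 1)!/2 = 653837184000 labelled Hamiltonian cycles.
For each such Hamiltonian cycle H, let X_H = 1 if all 16 edges of H are present in G. Then P[X_H = 1] = p^{16} = (1/8)^{16} = 1/281474976710656.
Summing the indicators: E[X] = Σ_H E[X_H] = 653837184000 · p^{16} = 653837184000 · 1/281474976710656 = 638512875/274877906944.
Numerically: E[X] ≈ 0.0023229.

E[X] = 653837184000 · (1/8)^{16} = 638512875/274877906944 ≈ 0.0023229.


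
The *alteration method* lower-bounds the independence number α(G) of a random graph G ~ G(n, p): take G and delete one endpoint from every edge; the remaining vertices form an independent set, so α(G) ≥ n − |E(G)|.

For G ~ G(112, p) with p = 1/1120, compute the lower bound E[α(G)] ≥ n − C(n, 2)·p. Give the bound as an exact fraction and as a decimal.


E[|E(G)|] = C(112, 2)·p = 6216 · (1/1120) = 111/20.
E[α(G)] ≥ n − E[|E(G)|] = 112 − 111/20 = 2129/20.
Numerically: ≈ 106.450000.
(This is only a lower bound; the true E[α(G)] may be larger.)

E[α(G)] ≥ 2129/20 ≈ 106.450000.


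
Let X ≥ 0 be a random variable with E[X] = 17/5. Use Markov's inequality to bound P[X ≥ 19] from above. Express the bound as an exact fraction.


μ = E[X] = 17/5, a = 19.
Markov: P[X ≥ 19] ≤ μ/a = (17/5)/19 = 17/95.
Numerically: ≈ 0.178947.
(Since a = 19 > μ = 3.400000, the bound 17/95 is < 1 and informative.)

P[X ≥ 19] ≤ 17/95 ≈ 0.178947.


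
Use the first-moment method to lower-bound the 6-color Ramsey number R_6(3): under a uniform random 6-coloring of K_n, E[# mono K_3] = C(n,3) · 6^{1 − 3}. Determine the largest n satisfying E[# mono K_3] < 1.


We need C(n, 3) · 6^{1 − 3} < 1, i.e. C(n, 3) < 6^{3 − 1} = 36.
Check values of n near the boundary:
  n = 5: C(5, 3) = 10; 10 < 36? YES
  n = 6: C(6, 3) = 20; 20 < 36? YES
  n = 7: C(7, 3) = 35; 35 < 36? YES
  n = 8: C(8, 3) = 56; 56 < 36? NO
  n = 9: C(9, 3) = 84; 84 < 36? NO
  n = 10: C(10, 3) = 120; 120 < 36? NO
The largest n with C(n, 3) < 36 is n = 7 (where E[X] = 35/36 ≈ 0.9722). Hence R_6(3) > 7, i.e. R_6(3) ≥ 8.

Largest n = 7; hence R_6(3) > 7.


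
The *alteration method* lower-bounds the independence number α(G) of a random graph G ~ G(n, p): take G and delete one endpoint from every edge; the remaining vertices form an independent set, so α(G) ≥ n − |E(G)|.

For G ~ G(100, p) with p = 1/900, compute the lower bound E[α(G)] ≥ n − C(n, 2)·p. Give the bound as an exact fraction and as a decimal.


E[|E(G)|] = C(100, 2)·p = 4950 · (1/900) = 11/2.
E[α(G)] ≥ n − E[|E(G)|] = 100 − 11/2 = 189/2.
Numerically: ≈ 94.50000.
(This is only a lower bound; the true E[α(G)] may be larger.)

E[α(G)] ≥ 189/2 ≈ 94.50000.


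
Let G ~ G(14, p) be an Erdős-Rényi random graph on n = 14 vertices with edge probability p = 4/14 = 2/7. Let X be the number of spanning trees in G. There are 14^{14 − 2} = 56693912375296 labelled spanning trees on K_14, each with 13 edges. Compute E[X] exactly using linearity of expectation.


K_14 has 14^{14 − 2} = 56693912375296 labelled spanning trees.
For each such spanning tree H, let X_H = 1 if all 13 edges of H are present in G. Then P[X_H = 1] = p^{13} = (2/7)^{13} = 8192/96889010407.
Summing the indicators: E[X] = Σ_H E[X_H] = 56693912375296 · p^{13} = 56693912375296 · 8192/96889010407 = 33554432/7.
Numerically: E[X] ≈ 4.79349e+06.

E[X] = 56693912375296 · (2/7)^{13} = 33554432/7 ≈ 4.79349e+06.


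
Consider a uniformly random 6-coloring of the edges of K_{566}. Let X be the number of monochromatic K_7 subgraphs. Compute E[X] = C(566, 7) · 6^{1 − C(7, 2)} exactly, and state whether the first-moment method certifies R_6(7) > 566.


E[X] = C(566, 7) · 6^{1 − 21} = 3557206237959440 · 6^{−20} = 3557206237959440/3656158440062976.
As a reduced fraction: E[X] = 222325389872465/228509902503936 ≈ 0.972935.
Is E[X] < 1? YES.
Since E[X] < 1, there exists a 6-coloring of K_{566} with no monochromatic K_7; hence R_6(7) > 566.

E[X] = 222325389872465/228509902503936 ≈ 0.972935; E[X] < 1, so R_6(7) > 566.


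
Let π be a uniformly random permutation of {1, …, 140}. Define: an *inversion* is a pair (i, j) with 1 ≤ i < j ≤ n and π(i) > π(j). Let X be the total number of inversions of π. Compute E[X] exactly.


Write X = Σ X_I over the C(140, 2) = 9730 pairs i < j, with X_I the indicator of one inversion.
There are 9730 indicators.
For each fixed pair i < j, the values π(i) and π(j) are two distinct elements of {1, …, 140} in uniformly random order; by symmetry P[π(i) > π(j)] = 1/2.
By linearity: E[X] = 9730 · (1/2) = C(140, 2) · (1/2) = 9730/2 = 4865 ≈ 4865.00000.

E[X] = 4865 = 4865.00000.


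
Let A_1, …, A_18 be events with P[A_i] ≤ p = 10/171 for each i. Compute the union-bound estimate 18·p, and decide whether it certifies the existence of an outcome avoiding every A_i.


Union bound: P[∪_{i=1}^{18} A_i] ≤ Σ_i P[A_i] ≤ 18·p = 18·(10/171) = 20/19.
Numerically: 20/19 ≈ 1.0526316.
Is 20/19 < 1? NO.
Since the bound 20/19 is ≥ 1, the union bound is uninformative here; it does NOT by itself certify existence.

18·p = 20/19 ≈ 1.0526316; existence NOT certified by the union bound.


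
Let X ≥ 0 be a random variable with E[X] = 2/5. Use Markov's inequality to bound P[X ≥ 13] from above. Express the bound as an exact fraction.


μ = E[X] = 2/5, a = 13.
Markov: P[X ≥ 13] ≤ μ/a = (2/5)/13 = 2/65.
Numerically: ≈ 0.03077.
(Since a = 13 > μ = 0.40000, the bound 2/65 is < 1 and informative.)

P[X ≥ 13] ≤ 2/65 ≈ 0.03077.


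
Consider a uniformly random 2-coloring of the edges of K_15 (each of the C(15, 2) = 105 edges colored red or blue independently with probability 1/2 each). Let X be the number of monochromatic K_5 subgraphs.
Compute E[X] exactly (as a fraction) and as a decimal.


Let X = Σ_S X_S over the C(15, 5) = 3003 subsets S of size 5, where X_S = 1 if the K_5 on S is monochromatic.
For a fixed S, the K_5 on S has C(5, 2) = 10 edges. P[all 10 edges red] = (1/2)^10, and likewise for blue, so P[monochromatic] = 2·(1/2)^10 = 2^{1 − 10} = 1/512.
Summing: E[X] = C(15, 5) · 2^{1 − 10} = 3003 · 1/512 = 3003/512.
Numerically: E[X] ≈ 5.865234.

E[X] = C(15,5)·2^(1−C(5,2)) = 3003/512 ≈ 5.865234.


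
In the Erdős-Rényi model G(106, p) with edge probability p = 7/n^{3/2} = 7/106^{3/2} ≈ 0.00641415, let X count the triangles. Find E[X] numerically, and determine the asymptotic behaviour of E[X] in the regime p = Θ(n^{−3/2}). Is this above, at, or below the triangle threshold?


Number of potential triangles: C(106, 3) = 192920.
Each occurs with probability p³ ≈ (0.00641415)³ ≈ 2.63886836e-07.
By linearity: E[X] = C(106, 3)·p³ ≈ 192920 · 2.63886836e-07 ≈ 0.050909.
Since α = 3/2 > 1, p = c/n^{3/2} = o(1/n) is below the triangle threshold p ~ 1/n. Asymptotically E[X] ~ (c³/6)·n^{3(1−α)} = (7³/6)·n^{-1.5} → 0, so by Markov's inequality G has no triangles w.h.p.

E[X] ≈ 0.050909; in regime p = Θ(1/n^{3/2}) E[X] tends to 0 (below the triangle threshold p ~ 1/n).


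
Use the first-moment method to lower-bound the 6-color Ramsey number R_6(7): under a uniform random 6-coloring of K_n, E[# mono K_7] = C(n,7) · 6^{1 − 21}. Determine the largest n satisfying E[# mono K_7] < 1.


We need C(n, 7) · 6^{1 − 21} < 1, i.e. C(n, 7) < 6^{21 − 1} = 3656158440062976.
Check values of n near the boundary:
  n = 567: C(567, 7) = 3601671315933933; 3601671315933933 < 3656158440062976? YES
  n = 568: C(568, 7) = 3646611956239704; 3646611956239704 < 3656158440062976? YES
  n = 569: C(569, 7) = 3692032389858348; 3692032389858348 < 3656158440062976? NO
The largest n with C(n, 7) < 3656158440062976 is n = 568 (where E[X] = 16882462760369/16926659444736 ≈ 0.99739). Hence R_6(7) > 568, i.e. R_6(7) ≥ 569.

Largest n = 568; hence R_6(7) > 568.


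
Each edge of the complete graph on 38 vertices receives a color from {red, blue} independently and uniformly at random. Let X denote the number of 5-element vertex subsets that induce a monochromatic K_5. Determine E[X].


Let X = Σ_S X_S over the C(38, 5) = 501942 subsets S of size 5, where X_S = 1 if the K_5 on S is monochromatic.
For a fixed S, the K_5 on S has C(5, 2) = 10 edges. P[all 10 edges red] = (1/2)^10, and likewise for blue, so P[monochromatic] = 2·(1/2)^10 = 2^{1 − 10} = 1/512.
By linearity of expectation: E[X] = C(38, 5) · 2^{1 − 10} = 501942 · 1/512 = 250971/256.
Numerically: E[X] ≈ 980.3555.

E[X] = C(38,5)·2^(1−C(5,2)) = 250971/256 ≈ 980.3555.


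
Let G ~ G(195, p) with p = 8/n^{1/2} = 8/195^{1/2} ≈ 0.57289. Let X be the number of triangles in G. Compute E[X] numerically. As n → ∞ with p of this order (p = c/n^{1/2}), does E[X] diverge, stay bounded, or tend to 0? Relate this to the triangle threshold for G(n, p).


Number of potential triangles: C(195, 3) = 1216865.
Each occurs with probability p³ ≈ (0.57289)³ ≈ 1.8802606e-01.
By linearity: E[X] = C(195, 3)·p³ ≈ 1216865 · 1.8802606e-01 ≈ 228802.33057.
Since α = 1/2 < 1, p = c/n^{1/2} ≫ 1/n is above the triangle threshold p ~ 1/n. Asymptotically E[X] ~ (c³/6)·n^{3(1−α)} = (8³/6)·n^{1.5} → ∞; triangles are abundant w.h.p.

E[X] ≈ 228802.33057; in regime p = Θ(1/n^{1/2}) E[X] diverges (above the triangle threshold p ~ 1/n).


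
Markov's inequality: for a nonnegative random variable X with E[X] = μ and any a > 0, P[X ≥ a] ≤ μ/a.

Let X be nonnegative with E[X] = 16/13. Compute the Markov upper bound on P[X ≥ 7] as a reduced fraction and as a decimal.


μ = E[X] = 16/13, a = 7.
Markov: P[X ≥ 7] ≤ μ/a = (16/13)/7 = 16/91.
Numerically: ≈ 0.176.
(Since a = 7 > μ = 1.231, the bound 16/91 is < 1 and informative.)

P[X ≥ 7] ≤ 16/91 ≈ 0.176.


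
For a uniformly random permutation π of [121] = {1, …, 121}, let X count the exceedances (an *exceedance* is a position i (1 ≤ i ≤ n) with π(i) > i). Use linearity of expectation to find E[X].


Write X = Σ_{i=1}^{121} X_i, where X_i = 1_{π(i) > i}.
For each fixed i, π(i) is uniform over {1, …, 121} (marginal of a uniform permutation), so P[π(i) > i] = (n − i)/n. Summing: Σ_{i=1}^{121} (n − i)/n = (0 + 1 + … + 120)/121 = 121(121 − 1)/(2·121) = (121 − 1)/2.
Hence E[X] = Σ_{i=1}^{121} (121 − i)/121 = 60 ≈ 60.000.

E[X] = 60 = 60.000.


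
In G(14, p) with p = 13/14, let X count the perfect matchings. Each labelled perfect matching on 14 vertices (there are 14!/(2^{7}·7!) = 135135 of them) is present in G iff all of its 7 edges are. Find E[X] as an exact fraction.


K_14 has 14!/(2^{7}·7!) = 135135 labelled perfect matchings.
For each such perfect matching H, let X_H = 1 if all 7 edges of H are present in G. Then P[X_H = 1] = p^{7} = (13/14)^{7} = 62748517/105413504.
By linearity: E[X] = Σ_H E[X_H] = 135135 · p^{7} = 135135 · 62748517/105413504 = 1211360120685/15059072.
Numerically: E[X] ≈ 80440.6.

E[X] = 135135 · (13/14)^{7} = 1211360120685/15059072 ≈ 80440.6.


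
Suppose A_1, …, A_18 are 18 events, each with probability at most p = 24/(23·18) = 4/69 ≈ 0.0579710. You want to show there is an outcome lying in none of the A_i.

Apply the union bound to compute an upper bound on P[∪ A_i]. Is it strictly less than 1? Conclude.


Union bound: P[∪_{i=1}^{18} A_i] ≤ Σ_i P[A_i] ≤ 18·p = 18·(4/69) = 24/23.
Numerically: 24/23 ≈ 1.0434783.
Is 24/23 < 1? NO.
Since the bound 24/23 is ≥ 1, the union bound is uninformative here; it does NOT by itself certify existence.

18·p = 24/23 ≈ 1.0434783; existence NOT certified by the union bound.


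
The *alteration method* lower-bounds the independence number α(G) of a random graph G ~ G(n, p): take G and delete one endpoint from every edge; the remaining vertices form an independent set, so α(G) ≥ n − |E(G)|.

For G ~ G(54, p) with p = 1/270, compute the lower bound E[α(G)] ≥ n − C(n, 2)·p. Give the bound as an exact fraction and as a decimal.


E[|E(G)|] = C(54, 2)·p = 1431 · (1/270) = 53/10.
E[α(G)] ≥ n − E[|E(G)|] = 54 − 53/10 = 487/10.
Numerically: ≈ 48.70000.
(This is only a lower bound; the true E[α(G)] may be larger.)

E[α(G)] ≥ 487/10 ≈ 48.70000.


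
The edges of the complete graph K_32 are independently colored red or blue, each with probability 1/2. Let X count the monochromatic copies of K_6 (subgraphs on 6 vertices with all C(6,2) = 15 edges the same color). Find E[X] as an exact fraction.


Let X = Σ_S X_S over the C(32, 6) = 906192 subsets S of size 6, where X_S = 1 if the K_6 on S is monochromatic.
For a fixed S, the K_6 on S has C(6, 2) = 15 edges. P[all 15 edges red] = (1/2)^15, and likewise for blue, so P[monochromatic] = 2·(1/2)^15 = 2^{1 − 15} = 1/16384.
Summing: E[X] = C(32, 6) · 2^{1 − 15} = 906192 · 1/16384 = 56637/1024.
Numerically: E[X] ≈ 55.309570.

E[X] = C(32,6)·2^(1−C(6,2)) = 56637/1024 ≈ 55.309570.


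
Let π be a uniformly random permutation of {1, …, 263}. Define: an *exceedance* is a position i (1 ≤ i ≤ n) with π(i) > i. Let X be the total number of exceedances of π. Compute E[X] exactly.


Write X = Σ_{i=1}^{263} X_i, where X_i = 1_{π(i) > i}.
For each fixed i, π(i) is uniform over {1, …, 263} (marginal of a uniform permutation), so P[π(i) > i] = (n − i)/n. Summing: Σ_{i=1}^{263} (n − i)/n = (0 + 1 + … + 262)/263 = 263(263 − 1)/(2·263) = (263 − 1)/2.
Hence E[X] = Σ_{i=1}^{263} (263 − i)/263 = 131 ≈ 131.000000.

E[X] = 131 = 131.000000.


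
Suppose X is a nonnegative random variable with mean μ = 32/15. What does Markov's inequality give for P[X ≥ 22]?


μ = E[X] = 32/15, a = 22.
Markov: P[X ≥ 22] ≤ μ/a = (32/15)/22 = 16/165.
Numerically: ≈ 0.0970.
(Since a = 22 > μ = 2.1333, the bound 16/165 is < 1 and informative.)

P[X ≥ 22] ≤ 16/165 ≈ 0.0970.


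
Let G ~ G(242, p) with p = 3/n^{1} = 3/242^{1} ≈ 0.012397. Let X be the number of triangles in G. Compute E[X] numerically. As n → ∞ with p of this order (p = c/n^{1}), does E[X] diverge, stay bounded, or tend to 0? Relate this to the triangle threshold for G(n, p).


Number of potential triangles: C(242, 3) = 2332880.
Each occurs with probability p³ ≈ (0.012397)³ ≈ 1.9050995e-06.
By linearity: E[X] = C(242, 3)·p³ ≈ 2332880 · 1.9050995e-06 ≈ 4.44437.
Here α = 1, so p = 3/n is exactly at the triangle threshold p ~ 1/n. Asymptotically E[X] → c³/6 = 3³/6 = 9/2 ≈ 4.50000, a bounded constant. In this regime the triangle count is asymptotically Poisson(c³/6).

E[X] ≈ 4.44437; in regime p = Θ(1/n^{1}) E[X] stays bounded (at the triangle threshold p ~ 1/n).


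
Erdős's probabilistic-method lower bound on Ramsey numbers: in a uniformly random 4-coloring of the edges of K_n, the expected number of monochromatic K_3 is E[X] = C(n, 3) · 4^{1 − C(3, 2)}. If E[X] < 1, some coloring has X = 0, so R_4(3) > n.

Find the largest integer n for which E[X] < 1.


We need C(n, 3) · 4^{1 − 3} < 1, i.e. C(n, 3) < 4^{3 − 1} = 16.
Check values of n near the boundary:
  n = 3: C(3, 3) = 1; 1 < 16? YES
  n = 4: C(4, 3) = 4; 4 < 16? YES
  n = 5: C(5, 3) = 10; 10 < 16? YES
  n = 6: C(6, 3) = 20; 20 < 16? NO
  n = 7: C(7, 3) = 35; 35 < 16? NO
  n = 8: C(8, 3) = 56; 56 < 16? NO
The largest n with C(n, 3) < 16 is n = 5 (where E[X] = 5/8 ≈ 0.625000). Hence R_4(3) > 5, i.e. R_4(3) ≥ 6.

Largest n = 5; hence R_4(3) > 5.


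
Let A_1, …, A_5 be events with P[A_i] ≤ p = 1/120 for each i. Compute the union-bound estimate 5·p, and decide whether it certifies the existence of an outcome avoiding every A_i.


Union bound: P[∪_{i=1}^{5} A_i] ≤ Σ_i P[A_i] ≤ 5·p = 5·(1/120) = 1/24.
Numerically: 1/24 ≈ 0.0416667.
Is 1/24 < 1? YES.
Since P[∪ A_i] ≤ 1/24 < 1, the complement has P[∩ A_i^c] ≥ 1 − 1/24 = 23/24 > 0, so some outcome avoids every A_i.

5·p = 1/24 ≈ 0.0416667; existence CERTIFIED by the union bound.


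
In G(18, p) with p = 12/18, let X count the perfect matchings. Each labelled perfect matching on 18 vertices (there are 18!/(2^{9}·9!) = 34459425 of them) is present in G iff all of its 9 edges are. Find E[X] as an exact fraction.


K_18 has 18!/(2^{9}·9!) = 34459425 labelled perfect matchings.
For each such perfect matching H, let X_H = 1 if all 9 edges of H are present in G. Then P[X_H = 1] = p^{9} = (2/3)^{9} = 512/19683.
Summing the indicators: E[X] = Σ_H E[X_H] = 34459425 · p^{9} = 34459425 · 512/19683 = 217817600/243.
Numerically: E[X] ≈ 8.96e+05.

E[X] = 34459425 · (2/3)^{9} = 217817600/243 ≈ 8.96e+05.


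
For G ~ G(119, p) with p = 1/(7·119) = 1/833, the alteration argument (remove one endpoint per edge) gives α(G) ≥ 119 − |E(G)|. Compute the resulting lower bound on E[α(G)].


E[|E(G)|] = C(119, 2)·p = 7021 · (1/833) = 59/7.
E[α(G)] ≥ n − E[|E(G)|] = 119 − 59/7 = 774/7.
Numerically: ≈ 110.571429.
(This is only a lower bound; the true E[α(G)] may be larger.)

E[α(G)] ≥ 774/7 ≈ 110.571429.


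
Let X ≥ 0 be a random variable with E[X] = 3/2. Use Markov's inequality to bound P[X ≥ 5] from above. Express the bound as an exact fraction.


μ = E[X] = 3/2, a = 5.
Markov: P[X ≥ 5] ≤ μ/a = (3/2)/5 = 3/10.
Numerically: ≈ 0.300.
(Since a = 5 > μ = 1.500, the bound 3/10 is < 1 and informative.)

P[X ≥ 5] ≤ 3/10 ≈ 0.300.


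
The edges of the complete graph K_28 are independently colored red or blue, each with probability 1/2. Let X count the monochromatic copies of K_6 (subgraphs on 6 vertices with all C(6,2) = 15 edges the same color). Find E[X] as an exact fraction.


Let X = Σ_S X_S over the C(28, 6) = 376740 subsets S of size 6, where X_S = 1 if the K_6 on S is monochromatic.
For a fixed S, the K_6 on S has C(6, 2) = 15 edges. P[all 15 edges red] = (1/2)^15, and likewise for blue, so P[monochromatic] = 2·(1/2)^15 = 2^{1 − 15} = 1/16384.
Summing: E[X] = C(28, 6) · 2^{1 − 15} = 376740 · 1/16384 = 94185/4096.
Numerically: E[X] ≈ 22.9944.

E[X] = C(28,6)·2^(1−C(6,2)) = 94185/4096 ≈ 22.9944.


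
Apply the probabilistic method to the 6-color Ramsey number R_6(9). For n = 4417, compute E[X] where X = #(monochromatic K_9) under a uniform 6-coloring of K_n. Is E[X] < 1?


E[X] = C(4417, 9) · 6^{1 − 36} = 1749208766098544225331185560 · 6^{−35} = 1749208766098544225331185560/1719070799748422591028658176.
As a reduced fraction: E[X] = 218651095762318028166398195/214883849968552823878582272 ≈ 1.0175315.
Is E[X] < 1? NO.
Since E[X] ≥ 1, the first-moment bound is inconclusive at n = 4417; it does NOT by itself certify R_6(9) > 4417.

E[X] = 218651095762318028166398195/214883849968552823878582272 ≈ 1.0175315; E[X] ≥ 1; first-moment method inconclusive here.


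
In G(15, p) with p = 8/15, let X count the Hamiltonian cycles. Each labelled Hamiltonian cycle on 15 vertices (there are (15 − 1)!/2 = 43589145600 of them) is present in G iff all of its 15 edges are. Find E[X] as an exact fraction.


K_15 has (15 − 1)!/2 = 43589145600 labelled Hamiltonian cycles.
For each such Hamiltonian cycle H, let X_H = 1 if all 15 edges of H are present in G. Then P[X_H = 1] = p^{15} = (8/15)^{15} = 35184372088832/437893890380859375.
By linearity of expectation: E[X] = Σ_H E[X_H] = 43589145600 · p^{15} = 43589145600 · 35184372088832/437893890380859375 = 252453780711880523776/72081298828125.
Numerically: E[X] ≈ 3.502e+06.

E[X] = 43589145600 · (8/15)^{15} = 252453780711880523776/72081298828125 ≈ 3.502e+06.


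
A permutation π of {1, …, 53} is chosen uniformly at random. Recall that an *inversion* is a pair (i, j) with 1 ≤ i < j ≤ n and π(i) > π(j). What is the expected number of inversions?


Write X = Σ X_I over the C(53, 2) = 1378 pairs i < j, with X_I the indicator of one inversion.
There are 1378 indicators.
For each fixed pair i < j, the values π(i) and π(j) are two distinct elements of {1, …, 53} in uniformly random order; by symmetry P[π(i) > π(j)] = 1/2.
By linearity: E[X] = 1378 · (1/2) = C(53, 2) · (1/2) = 1378/2 = 689 ≈ 689.0000.

E[X] = 689 = 689.0000.


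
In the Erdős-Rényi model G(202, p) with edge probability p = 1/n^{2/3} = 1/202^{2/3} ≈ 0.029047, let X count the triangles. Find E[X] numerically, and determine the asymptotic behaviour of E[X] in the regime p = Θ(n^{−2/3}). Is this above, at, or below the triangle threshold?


Number of potential triangles: C(202, 3) = 1353400.
Each occurs with probability p³ ≈ (0.029047)³ ≈ 2.4507401e-05.
By linearity: E[X] = C(202, 3)·p³ ≈ 1353400 · 2.4507401e-05 ≈ 33.16832.
Since α = 2/3 < 1, p = c/n^{2/3} ≫ 1/n is above the triangle threshold p ~ 1/n. Asymptotically E[X] ~ (c³/6)·n^{3(1−α)} = (1³/6)·n^{1} → ∞; triangles are abundant w.h.p.

E[X] ≈ 33.16832; in regime p = Θ(1/n^{2/3}) E[X] diverges (above the triangle threshold p ~ 1/n).


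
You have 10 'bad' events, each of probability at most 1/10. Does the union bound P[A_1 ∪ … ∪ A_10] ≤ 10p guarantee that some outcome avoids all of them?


Union bound: P[∪_{i=1}^{10} A_i] ≤ Σ_i P[A_i] ≤ 10·p = 10·(1/10) = 1.
Numerically: 1 ≈ 1.000.
Is 1 < 1? NO.
Since the bound 1 is ≥ 1, the union bound is uninformative here; it does NOT by itself certify existence.

10·p = 1 ≈ 1.000; existence NOT certified by the union bound.


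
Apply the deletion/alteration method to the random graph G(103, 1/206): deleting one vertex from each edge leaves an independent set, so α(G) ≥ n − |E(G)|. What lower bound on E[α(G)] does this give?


E[|E(G)|] = C(103, 2)·p = 5253 · (1/206) = 51/2.
E[α(G)] ≥ n − E[|E(G)|] = 103 − 51/2 = 155/2.
Numerically: ≈ 77.5000.
(This is only a lower bound; the true E[α(G)] may be larger.)

E[α(G)] ≥ 155/2 ≈ 77.5000.


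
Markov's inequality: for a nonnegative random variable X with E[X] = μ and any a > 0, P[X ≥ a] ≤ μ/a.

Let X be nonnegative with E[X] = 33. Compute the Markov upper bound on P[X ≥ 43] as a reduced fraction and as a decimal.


μ = E[X] = 33, a = 43.
Markov: P[X ≥ 43] ≤ μ/a = (33)/43 = 33/43.
Numerically: ≈ 0.76744.
(Since a = 43 > μ = 33.00000, the bound 33/43 is < 1 and informative.)

P[X ≥ 43] ≤ 33/43 ≈ 0.76744.


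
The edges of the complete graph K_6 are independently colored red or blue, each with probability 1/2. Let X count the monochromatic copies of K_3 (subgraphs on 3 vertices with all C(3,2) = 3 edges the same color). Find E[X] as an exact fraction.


Let X = Σ_S X_S over the C(6, 3) = 20 subsets S of size 3, where X_S = 1 if the K_3 on S is monochromatic.
For a fixed S, the K_3 on S has C(3, 2) = 3 edges. P[all 3 edges red] = (1/2)^3, and likewise for blue, so P[monochromatic] = 2·(1/2)^3 = 2^{1 − 3} = 1/4.
By linearity: E[X] = C(6, 3) · 2^{1 − 3} = 20 · 1/4 = 5.
Numerically: E[X] ≈ 5.000000.

E[X] = C(6,3)·2^(1−C(3,2)) = 5 ≈ 5.000000.


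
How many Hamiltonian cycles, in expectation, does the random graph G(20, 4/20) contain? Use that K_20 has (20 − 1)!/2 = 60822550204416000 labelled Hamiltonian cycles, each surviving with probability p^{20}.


K_20 has (20 − 1)!/2 = 60822550204416000 labelled Hamiltonian cycles.
For each such Hamiltonian cycle H, let X_H = 1 if all 20 edges of H are present in G. Then P[X_H = 1] = p^{20} = (1/5)^{20} = 1/95367431640625.
By linearity: E[X] = Σ_H E[X_H] = 60822550204416000 · p^{20} = 60822550204416000 · 1/95367431640625 = 486580401635328/762939453125.
Numerically: E[X] ≈ 638.

E[X] = 60822550204416000 · (1/5)^{20} = 486580401635328/762939453125 ≈ 638.


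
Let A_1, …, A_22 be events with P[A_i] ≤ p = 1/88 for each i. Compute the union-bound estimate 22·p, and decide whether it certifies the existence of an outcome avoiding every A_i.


Union bound: P[∪_{i=1}^{22} A_i] ≤ Σ_i P[A_i] ≤ 22·p = 22·(1/88) = 1/4.
Numerically: 1/4 ≈ 0.2500000.
Is 1/4 < 1? YES.
Since P[∪ A_i] ≤ 1/4 < 1, the complement has P[∩ A_i^c] ≥ 1 − 1/4 = 3/4 > 0, so some outcome avoids every A_i.

22·p = 1/4 ≈ 0.2500000; existence CERTIFIED by the union bound.


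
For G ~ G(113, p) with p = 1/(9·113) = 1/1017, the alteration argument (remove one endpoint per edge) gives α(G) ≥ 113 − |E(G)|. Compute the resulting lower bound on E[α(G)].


E[|E(G)|] = C(113, 2)·p = 6328 · (1/1017) = 56/9.
E[α(G)] ≥ n − E[|E(G)|] = 113 − 56/9 = 961/9.
Numerically: ≈ 106.77778.
(This is only a lower bound; the true E[α(G)] may be larger.)

E[α(G)] ≥ 961/9 ≈ 106.77778.


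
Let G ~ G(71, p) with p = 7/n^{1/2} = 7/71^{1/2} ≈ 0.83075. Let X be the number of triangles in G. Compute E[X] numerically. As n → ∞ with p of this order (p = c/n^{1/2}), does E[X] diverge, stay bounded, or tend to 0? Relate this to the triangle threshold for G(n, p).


Number of potential triangles: C(71, 3) = 57155.
Each occurs with probability p³ ≈ (0.83075)³ ≈ 5.7333255e-01.
By linearity: E[X] = C(71, 3)·p³ ≈ 57155 · 5.7333255e-01 ≈ 32768.82176.
Since α = 1/2 < 1, p = c/n^{1/2} ≫ 1/n is above the triangle threshold p ~ 1/n. Asymptotically E[X] ~ (c³/6)·n^{3(1−α)} = (7³/6)·n^{1.5} → ∞; triangles are abundant w.h.p.

E[X] ≈ 32768.82176; in regime p = Θ(1/n^{1/2}) E[X] diverges (above the triangle threshold p ~ 1/n).


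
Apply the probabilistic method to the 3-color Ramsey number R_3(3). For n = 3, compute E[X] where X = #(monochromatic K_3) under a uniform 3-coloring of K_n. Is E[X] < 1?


E[X] = C(3, 3) · 3^{1 − 3} = 1 · 3^{−2} = 1/9.
As a reduced fraction: E[X] = 1/9 ≈ 0.1111111.
Is E[X] < 1? YES.
Since E[X] < 1, there exists a 3-coloring of K_{3} with no monochromatic K_3; hence R_3(3) > 3.

E[X] = 1/9 ≈ 0.1111111; E[X] < 1, so R_3(3) > 3.


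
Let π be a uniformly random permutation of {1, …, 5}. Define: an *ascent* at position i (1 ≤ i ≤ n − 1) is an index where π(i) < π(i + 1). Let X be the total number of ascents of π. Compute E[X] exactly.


Write X = Σ X_I over i = 1, …, 4, with X_I the indicator of one ascent.
There are 4 indicators.
For each fixed i, the pair (π(i), π(i+1)) is a uniformly random ordered pair of distinct values from {1, …, 5}; by symmetry P[π(i) < π(i+1)] = 1/2.
By linearity: E[X] = 4 · (1/2) = (5 − 1) · (1/2) = 2 ≈ 2.0000.

E[X] = 2 = 2.0000.


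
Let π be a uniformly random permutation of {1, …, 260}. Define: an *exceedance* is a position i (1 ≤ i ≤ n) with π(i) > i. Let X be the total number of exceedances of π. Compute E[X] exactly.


Write X = Σ_{i=1}^{260} X_i, where X_i = 1_{π(i) > i}.
For each fixed i, π(i) is uniform over {1, …, 260} (marginal of a uniform permutation), so P[π(i) > i] = (n − i)/n. Summing: Σ_{i=1}^{260} (n − i)/n = (0 + 1 + … + 259)/260 = 260(260 − 1)/(2·260) = (260 − 1)/2.
Hence E[X] = Σ_{i=1}^{260} (260 − i)/260 = 259/2 ≈ 129.5000.

E[X] = 259/2 = 129.5000.


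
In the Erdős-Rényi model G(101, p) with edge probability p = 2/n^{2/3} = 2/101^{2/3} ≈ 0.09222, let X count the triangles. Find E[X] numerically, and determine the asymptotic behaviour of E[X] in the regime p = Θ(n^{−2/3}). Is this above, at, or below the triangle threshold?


Number of potential triangles: C(101, 3) = 166650.
Each occurs with probability p³ ≈ (0.09222)³ ≈ 7.842368e-04.
By linearity: E[X] = C(101, 3)·p³ ≈ 166650 · 7.842368e-04 ≈ 130.6931.
Since α = 2/3 < 1, p = c/n^{2/3} ≫ 1/n is above the triangle threshold p ~ 1/n. Asymptotically E[X] ~ (c³/6)·n^{3(1−α)} = (2³/6)·n^{1} → ∞; triangles are abundant w.h.p.

E[X] ≈ 130.6931; in regime p = Θ(1/n^{2/3}) E[X] diverges (above the triangle threshold p ~ 1/n).


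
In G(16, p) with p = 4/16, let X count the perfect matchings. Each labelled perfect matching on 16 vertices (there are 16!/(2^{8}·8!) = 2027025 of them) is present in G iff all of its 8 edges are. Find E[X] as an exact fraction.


K_16 has 16!/(2^{8}·8!) = 2027025 labelled perfect matchings.
For each such perfect matching H, let X_H = 1 if all 8 edges of H are present in G. Then P[X_H = 1] = p^{8} = (1/4)^{8} = 1/65536.
By linearity: E[X] = Σ_H E[X_H] = 2027025 · p^{8} = 2027025 · 1/65536 = 2027025/65536.
Numerically: E[X] ≈ 30.93.

E[X] = 2027025 · (1/4)^{8} = 2027025/65536 ≈ 30.93.


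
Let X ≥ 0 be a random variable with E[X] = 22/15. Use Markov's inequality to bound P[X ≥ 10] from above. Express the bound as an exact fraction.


μ = E[X] = 22/15, a = 10.
Markov: P[X ≥ 10] ≤ μ/a = (22/15)/10 = 11/75.
Numerically: ≈ 0.14667.
(Since a = 10 > μ = 1.46667, the bound 11/75 is < 1 and informative.)

P[X ≥ 10] ≤ 11/75 ≈ 0.14667.


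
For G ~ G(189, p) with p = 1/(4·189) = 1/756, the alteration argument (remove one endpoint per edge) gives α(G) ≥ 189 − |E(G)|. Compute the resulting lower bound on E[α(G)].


E[|E(G)|] = C(189, 2)·p = 17766 · (1/756) = 47/2.
E[α(G)] ≥ n − E[|E(G)|] = 189 − 47/2 = 331/2.
Numerically: ≈ 165.500000.
(This is only a lower bound; the true E[α(G)] may be larger.)

E[α(G)] ≥ 331/2 ≈ 165.500000.


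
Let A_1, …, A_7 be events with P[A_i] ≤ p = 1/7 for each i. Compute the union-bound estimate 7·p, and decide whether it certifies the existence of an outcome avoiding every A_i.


Union bound: P[∪_{i=1}^{7} A_i] ≤ Σ_i P[A_i] ≤ 7·p = 7·(1/7) = 1.
Numerically: 1 ≈ 1.000000.
Is 1 < 1? NO.
Since the bound 1 is ≥ 1, the union bound is uninformative here; it does NOT by itself certify existence.

7·p = 1 ≈ 1.000000; existence NOT certified by the union bound.


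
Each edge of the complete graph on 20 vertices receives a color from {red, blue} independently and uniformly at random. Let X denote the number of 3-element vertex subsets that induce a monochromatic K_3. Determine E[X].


Let X = Σ_S X_S over the C(20, 3) = 1140 subsets S of size 3, where X_S = 1 if the K_3 on S is monochromatic.
For a fixed S, the K_3 on S has C(3, 2) = 3 edges. P[all 3 edges red] = (1/2)^3, and likewise for blue, so P[monochromatic] = 2·(1/2)^3 = 2^{1 − 3} = 1/4.
By linearity of expectation: E[X] = C(20, 3) · 2^{1 − 3} = 1140 · 1/4 = 285.
Numerically: E[X] ≈ 285.00000.

E[X] = C(20,3)·2^(1−C(3,2)) = 285 ≈ 285.00000.


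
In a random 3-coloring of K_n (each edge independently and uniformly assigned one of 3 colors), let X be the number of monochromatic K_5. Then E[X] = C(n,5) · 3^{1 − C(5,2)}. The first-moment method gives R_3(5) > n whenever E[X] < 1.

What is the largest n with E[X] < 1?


We need C(n, 5) · 3^{1 − 10} < 1, i.e. C(n, 5) < 3^{10 − 1} = 19683.
Check values of n near the boundary:
  n = 18: C(18, 5) = 8568; 8568 < 19683? YES
  n = 19: C(19, 5) = 11628; 11628 < 19683? YES
  n = 20: C(20, 5) = 15504; 15504 < 19683? YES
  n = 21: C(21, 5) = 20349; 20349 < 19683? NO
  n = 22: C(22, 5) = 26334; 26334 < 19683? NO
  n = 23: C(23, 5) = 33649; 33649 < 19683? NO
The largest n with C(n, 5) < 19683 is n = 20 (where E[X] = 5168/6561 ≈ 0.7876848). Hence R_3(5) > 20, i.e. R_3(5) ≥ 21.

Largest n = 20; hence R_3(5) > 20.
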